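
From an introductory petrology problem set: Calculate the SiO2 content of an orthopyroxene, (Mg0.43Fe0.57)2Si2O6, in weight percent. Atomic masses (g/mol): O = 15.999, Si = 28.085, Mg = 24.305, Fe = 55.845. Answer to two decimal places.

Molar mass of (Mg0.43Fe0.57)2Si2O6 = 0.86*24.305 + 1.14*55.845 + 2*28.085 + 6*15.999 = 236.730 g/mol.
Each formula unit contains 2 Si, equivalent to 2/1 = 2.0000 mol SiO2.
M(SiO2) = 1×28.085 + 2×15.999 = 60.083 g/mol.
Mass of SiO2 per formula unit = 2.0000 × 60.083 = 120.166 g.
SiO2 wt% = 120.166 / 236.730 × 100 = 50.76%.

50.76 wt%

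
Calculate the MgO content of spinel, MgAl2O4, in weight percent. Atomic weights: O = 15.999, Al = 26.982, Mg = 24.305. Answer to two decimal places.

28.33 wt%

Formula mass = 142.265 g/mol.
1 Mg → 1.0000 mol MgO per formula unit; M(MgO) = 40.304, so MgO mass = 40.304 g.
40.304/142.265 × 100 = 28.33 wt%.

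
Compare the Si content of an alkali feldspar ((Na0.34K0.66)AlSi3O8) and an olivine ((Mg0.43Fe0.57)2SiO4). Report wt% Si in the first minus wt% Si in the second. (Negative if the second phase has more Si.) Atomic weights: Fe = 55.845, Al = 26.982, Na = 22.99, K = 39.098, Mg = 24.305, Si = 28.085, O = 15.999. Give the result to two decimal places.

14.98 percentage points

Si in (Na0.34K0.66)AlSi3O8: molar mass 272.850 g/mol; 3×28.085 = 84.255 g → 30.88 wt%.
Si in (Mg0.43Fe0.57)2SiO4: molar mass 176.647 g/mol; 1×28.085 = 28.085 g → 15.90 wt%.
Difference = 30.88 − 15.90 = 14.98 percentage points.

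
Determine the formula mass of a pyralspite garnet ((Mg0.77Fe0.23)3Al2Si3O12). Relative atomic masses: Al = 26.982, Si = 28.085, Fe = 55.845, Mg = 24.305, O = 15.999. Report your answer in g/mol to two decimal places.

424.88 g/mol

M = 2.31×24.305 + 0.69×55.845 + 2×26.982 + 3×28.085 + 12×15.999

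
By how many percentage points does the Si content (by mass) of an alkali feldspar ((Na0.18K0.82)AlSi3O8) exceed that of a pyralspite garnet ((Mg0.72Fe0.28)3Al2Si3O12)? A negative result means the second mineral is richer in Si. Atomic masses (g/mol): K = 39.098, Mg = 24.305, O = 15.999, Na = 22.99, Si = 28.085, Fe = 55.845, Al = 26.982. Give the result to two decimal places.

First mineral: 84.255 g Si in 275.428 g formula = 30.59 wt% Si.
Second mineral: 84.255 g Si in 429.616 g formula = 19.61 wt% Si.
30.59% − 19.61% gives a difference of 10.98 percentage points.

10.98 percentage points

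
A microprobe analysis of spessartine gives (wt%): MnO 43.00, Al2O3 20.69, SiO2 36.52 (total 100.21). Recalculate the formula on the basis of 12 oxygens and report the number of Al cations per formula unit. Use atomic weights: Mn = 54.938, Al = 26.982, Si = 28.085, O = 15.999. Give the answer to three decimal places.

2.004 Al apfu

MnO (M=70.937): mol = 0.60617; Mn = 0.60617, O = 0.60617.
Al2O3 (M=101.961): mol = 0.20292; Al = 0.40584, O = 0.60876.
SiO2 (M=60.083): mol = 0.60783; Si = 0.60783, O = 1.21566.
ΣO = 2.43059; factor = 12/ΣO = 4.93707.
Al apfu = 0.40584 × 4.93707 = 2.004.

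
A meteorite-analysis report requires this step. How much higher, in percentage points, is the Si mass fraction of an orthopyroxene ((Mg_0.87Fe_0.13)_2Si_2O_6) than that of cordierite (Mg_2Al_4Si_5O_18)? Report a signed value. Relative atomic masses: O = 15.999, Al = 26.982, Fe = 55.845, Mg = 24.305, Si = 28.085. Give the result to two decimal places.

2.87 percentage points

First mineral: 56.170 g Si in 208.974 g formula = 26.88 wt% Si.
Second mineral: 140.425 g Si in 584.945 g formula = 24.01 wt% Si.
26.88% − 24.01% gives a difference of 2.87 percentage points.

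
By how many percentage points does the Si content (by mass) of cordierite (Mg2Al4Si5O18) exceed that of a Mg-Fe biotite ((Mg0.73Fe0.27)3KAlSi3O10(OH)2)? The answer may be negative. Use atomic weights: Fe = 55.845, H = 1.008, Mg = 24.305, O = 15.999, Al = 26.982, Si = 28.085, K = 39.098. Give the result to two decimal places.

4.98 percentage points

Si in Mg2Al4Si5O18: molar mass 584.945 g/mol; 5×28.085 = 140.425 g → 24.01 wt%.
Si in (Mg0.73Fe0.27)3KAlSi3O10(OH)2: molar mass 442.801 g/mol; 3×28.085 = 84.255 g → 19.03 wt%.
Difference = 24.01 − 19.03 = 4.98 percentage points.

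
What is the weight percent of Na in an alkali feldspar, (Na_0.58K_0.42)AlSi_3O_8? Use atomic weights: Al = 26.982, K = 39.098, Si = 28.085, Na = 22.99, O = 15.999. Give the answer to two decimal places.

4.96 mass %

Molar mass of (Na_0.58K_0.42)AlSi_3O_8: 0.58·22.99 + 0.42·39.098 + 1·26.982 + 3·28.085 + 8·15.999 = 268.984 g/mol.
Mass of Na per formula unit: 0.58 × 22.99 = 13.334 g.
Weight fraction Na = 13.334 / 268.984 = 0.0496.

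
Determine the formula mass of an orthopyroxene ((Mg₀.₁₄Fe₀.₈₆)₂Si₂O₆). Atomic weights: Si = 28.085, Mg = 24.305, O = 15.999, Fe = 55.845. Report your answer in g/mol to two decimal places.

The formula mass is the sum 0.28(24.305) + 1.72(55.845) + 2(28.085) + 6(15.999).

255.02 g/mol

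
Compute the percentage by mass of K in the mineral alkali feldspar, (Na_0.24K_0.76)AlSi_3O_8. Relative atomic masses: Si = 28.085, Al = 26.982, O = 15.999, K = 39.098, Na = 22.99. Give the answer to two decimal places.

Molar mass of (Na_0.24K_0.76)AlSi_3O_8: 0.24×22.99 + 0.76×39.098 + 1×26.982 + 3×28.085 + 8×15.999 = 274.461 g/mol.
Mass of K per formula unit: 0.76 × 39.098 = 29.714 g.
Weight fraction K = 29.714 / 274.461 = 0.1083.

10.83 mass %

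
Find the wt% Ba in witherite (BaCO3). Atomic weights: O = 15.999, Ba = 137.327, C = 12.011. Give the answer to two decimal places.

69.59 wt%

Molar mass of BaCO3: 1*137.327 + 1*12.011 + 3*15.999 = 197.335 g/mol.
Mass of Ba per formula unit: 1 × 137.327 = 137.327 g.
Weight fraction Ba = 137.327 / 197.335 = 0.6959.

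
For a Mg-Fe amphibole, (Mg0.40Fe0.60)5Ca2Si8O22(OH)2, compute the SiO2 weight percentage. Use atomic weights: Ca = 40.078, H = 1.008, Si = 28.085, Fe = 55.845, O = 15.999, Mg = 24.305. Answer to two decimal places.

M((Mg0.40Fe0.60)5Ca2Si8O22(OH)2) = 906.973 g/mol; M(SiO2) = 60.083 g/mol.
Moles SiO2 per formula unit = 8 Si ÷ 1 = 8.0000.
SiO2 fraction = (8.0000 × 60.083) / 906.973 = 480.664/906.973 = 0.5300.

53.00 wt%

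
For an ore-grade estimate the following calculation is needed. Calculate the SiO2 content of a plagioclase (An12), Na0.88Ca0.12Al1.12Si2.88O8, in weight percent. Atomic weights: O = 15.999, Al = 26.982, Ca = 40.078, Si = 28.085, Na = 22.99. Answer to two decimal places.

65.51 wt%

Molar mass of Na0.88Ca0.12Al1.12Si2.88O8 = 0.88*22.99 + 0.12*40.078 + 1.12*26.982 + 2.88*28.085 + 8*15.999 = 264.137 g/mol.
Each formula unit contains 2.88 Si, equivalent to 2.88/1 = 2.8800 mol SiO2.
M(SiO2) = 1×28.085 + 2×15.999 = 60.083 g/mol.
Mass of SiO2 per formula unit = 2.8800 × 60.083 = 173.039 g.
SiO2 wt% = 173.039 / 264.137 × 100 = 65.51%.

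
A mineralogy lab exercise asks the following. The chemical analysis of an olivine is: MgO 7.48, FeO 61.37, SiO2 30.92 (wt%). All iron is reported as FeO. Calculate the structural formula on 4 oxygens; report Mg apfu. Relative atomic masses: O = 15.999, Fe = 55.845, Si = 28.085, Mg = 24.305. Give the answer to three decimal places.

MgO (M=40.304): mol = 0.18559; Mg = 0.18559, O = 0.18559.
FeO (M=71.844): mol = 0.85421; Fe = 0.85421, O = 0.85421.
SiO2 (M=60.083): mol = 0.51462; Si = 0.51462, O = 1.02924.
ΣO = 2.06904; factor = 4/ΣO = 1.93326.
Mg apfu = 0.18559 × 1.93326 = 0.359.

0.359 Mg apfu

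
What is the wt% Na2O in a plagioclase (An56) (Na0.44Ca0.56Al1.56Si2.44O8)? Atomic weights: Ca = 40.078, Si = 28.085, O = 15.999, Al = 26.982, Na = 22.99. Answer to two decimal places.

M(Na0.44Ca0.56Al1.56Si2.44O8) = 271.171 g/mol; M(Na2O) = 61.979 g/mol.
Moles Na2O per formula unit = 0.44 Na ÷ 2 = 0.2200.
Na2O fraction = (0.2200 × 61.979) / 271.171 = 13.635/271.171 = 0.0503.

5.03 wt%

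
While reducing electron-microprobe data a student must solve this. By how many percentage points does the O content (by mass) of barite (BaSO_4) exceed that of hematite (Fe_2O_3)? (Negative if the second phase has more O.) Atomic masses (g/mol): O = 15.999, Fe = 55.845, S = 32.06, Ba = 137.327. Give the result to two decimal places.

M(BaSO_4) = 233.383 g/mol, so wt% O = 63.996/233.383 × 100 = 27.42%.
M(Fe_2O_3) = 159.687 g/mol, so wt% O = 47.997/159.687 × 100 = 30.06%.
27.42 − 30.06 = -2.64 pp.

-2.64 percentage points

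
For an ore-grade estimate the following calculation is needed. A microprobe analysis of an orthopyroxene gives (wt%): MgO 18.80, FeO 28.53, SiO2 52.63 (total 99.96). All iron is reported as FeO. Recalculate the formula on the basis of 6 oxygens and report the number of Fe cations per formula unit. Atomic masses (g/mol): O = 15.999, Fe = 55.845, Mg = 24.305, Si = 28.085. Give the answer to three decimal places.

0.911 Fe apfu

MgO (M=40.304): mol = 0.46645; Mg = 0.46645, O = 0.46645.
FeO (M=71.844): mol = 0.39711; Fe = 0.39711, O = 0.39711.
SiO2 (M=60.083): mol = 0.87595; Si = 0.87595, O = 1.75190.
ΣO = 2.61546; factor = 6/ΣO = 2.29405.
Fe apfu = 0.39711 × 2.29405 = 0.911.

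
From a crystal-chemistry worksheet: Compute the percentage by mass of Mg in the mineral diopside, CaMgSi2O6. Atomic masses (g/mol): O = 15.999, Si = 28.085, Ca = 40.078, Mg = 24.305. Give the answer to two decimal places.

11.22 wt%

Molar mass of CaMgSi2O6: 1·40.078 + 1·24.305 + 2·28.085 + 6·15.999 = 216.547 g/mol.
Mass of Mg per formula unit: 1 × 24.305 = 24.305 g.
Weight fraction Mg = 24.305 / 216.547 = 0.1122.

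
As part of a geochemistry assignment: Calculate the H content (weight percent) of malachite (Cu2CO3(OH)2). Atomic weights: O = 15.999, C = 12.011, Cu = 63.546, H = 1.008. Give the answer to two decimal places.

Molar mass of Cu2CO3(OH)2: 2*63.546 + 1*12.011 + 5*15.999 + 2*1.008 = 221.114 g/mol.
Mass of H per formula unit: 2 × 1.008 = 2.016 g.
Weight fraction H = 2.016 / 221.114 = 0.0091.

0.91 weight percent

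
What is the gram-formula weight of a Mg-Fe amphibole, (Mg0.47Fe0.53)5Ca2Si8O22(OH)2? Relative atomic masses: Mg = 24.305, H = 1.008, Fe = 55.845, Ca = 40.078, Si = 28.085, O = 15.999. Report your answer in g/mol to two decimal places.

895.93 g/mol

The formula mass is the sum 2.35*24.305 + 2.65*55.845 + 2*40.078 + 8*28.085 + 24*15.999 + 2*1.008.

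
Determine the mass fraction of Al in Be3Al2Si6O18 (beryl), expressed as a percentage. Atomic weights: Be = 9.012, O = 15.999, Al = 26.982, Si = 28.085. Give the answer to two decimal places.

10.04 weight percent

Molar mass of Be3Al2Si6O18: 3*9.012 + 2*26.982 + 6*28.085 + 18*15.999 = 537.492 g/mol.
Mass of Al per formula unit: 2 × 26.982 = 53.964 g.
Weight fraction Al = 53.964 / 537.492 = 0.1004.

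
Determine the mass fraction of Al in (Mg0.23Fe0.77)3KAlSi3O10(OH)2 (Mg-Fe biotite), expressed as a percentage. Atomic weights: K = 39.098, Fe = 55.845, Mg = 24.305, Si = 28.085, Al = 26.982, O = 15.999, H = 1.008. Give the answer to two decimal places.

Formula mass = 0.69·24.305 + 2.31·55.845 + 1·39.098 + 1·26.982 + 3·28.085 + 12·15.999 + 2·1.008 = 490.111 g/mol, of which 26.982 g is Al.
So Al makes up 26.982/490.111 = 0.0551 of the mass, i.e. 5.51%.

5.51 weight percent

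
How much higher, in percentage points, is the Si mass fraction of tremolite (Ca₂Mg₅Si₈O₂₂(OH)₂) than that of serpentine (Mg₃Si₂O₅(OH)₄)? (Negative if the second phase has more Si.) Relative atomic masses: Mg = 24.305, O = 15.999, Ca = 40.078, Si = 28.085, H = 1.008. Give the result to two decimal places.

First mineral: 224.680 g Si in 812.353 g formula = 27.66 wt% Si.
Second mineral: 56.170 g Si in 277.108 g formula = 20.27 wt% Si.
27.66% − 20.27% gives a difference of 7.39 percentage points.

7.39 percentage points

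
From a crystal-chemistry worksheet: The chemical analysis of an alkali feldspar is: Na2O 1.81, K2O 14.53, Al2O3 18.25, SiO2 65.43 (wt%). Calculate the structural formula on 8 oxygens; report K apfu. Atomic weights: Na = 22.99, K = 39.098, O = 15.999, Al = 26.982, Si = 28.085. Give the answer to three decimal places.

0.852 K apfu

Na2O: 1.81/61.979 = 0.02920 mol → 0.05840 mol Na, 0.02920 mol O.
K2O: 14.53/94.195 = 0.15425 mol → 0.30850 mol K, 0.15425 mol O.
Al2O3: 18.25/101.961 = 0.17899 mol → 0.35798 mol Al, 0.53697 mol O.
SiO2: 65.43/60.083 = 1.08899 mol → 1.08899 mol Si, 2.17798 mol O.
Total oxygen = 2.89840 mol. Normalization factor = 8/2.89840 = 2.76014.
K per 8 O = 0.30850 × 2.76014 = 0.852.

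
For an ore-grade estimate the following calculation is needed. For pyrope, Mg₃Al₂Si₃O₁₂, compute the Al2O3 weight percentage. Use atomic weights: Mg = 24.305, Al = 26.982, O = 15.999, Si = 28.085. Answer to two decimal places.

Molar mass of Mg₃Al₂Si₃O₁₂ = 3×24.305 + 2×26.982 + 3×28.085 + 12×15.999 = 403.122 g/mol.
Each formula unit contains 2 Al, equivalent to 2/2 = 1.0000 mol Al2O3.
M(Al2O3) = 2×26.982 + 3×15.999 = 101.961 g/mol.
Mass of Al2O3 per formula unit = 1.0000 × 101.961 = 101.961 g.
Al2O3 wt% = 101.961 / 403.122 × 100 = 25.29%.

25.29 wt%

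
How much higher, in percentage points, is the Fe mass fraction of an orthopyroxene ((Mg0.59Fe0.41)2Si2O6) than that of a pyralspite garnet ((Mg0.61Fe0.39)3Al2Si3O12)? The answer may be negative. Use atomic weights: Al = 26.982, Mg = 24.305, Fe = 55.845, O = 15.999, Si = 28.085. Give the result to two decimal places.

First mineral: 45.793 g Fe in 226.637 g formula = 20.21 wt% Fe.
Second mineral: 65.339 g Fe in 440.024 g formula = 14.85 wt% Fe.
20.21% − 14.85% gives a difference of 5.36 percentage points.

5.36 percentage points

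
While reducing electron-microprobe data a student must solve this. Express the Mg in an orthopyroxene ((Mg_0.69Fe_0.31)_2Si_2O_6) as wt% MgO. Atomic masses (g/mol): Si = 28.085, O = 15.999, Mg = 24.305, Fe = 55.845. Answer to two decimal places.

25.24 wt%

M((Mg_0.69Fe_0.31)_2Si_2O_6) = 220.329 g/mol; M(MgO) = 40.304 g/mol.
Moles MgO per formula unit = 1.38 Mg ÷ 1 = 1.3800.
MgO fraction = (1.3800 × 40.304) / 220.329 = 55.620/220.329 = 0.2524.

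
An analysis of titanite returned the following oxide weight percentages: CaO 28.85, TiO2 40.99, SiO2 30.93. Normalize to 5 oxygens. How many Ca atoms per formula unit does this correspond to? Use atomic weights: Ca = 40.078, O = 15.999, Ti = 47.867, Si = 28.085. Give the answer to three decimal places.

1.001 Ca apfu

CaO (M=56.077): mol = 0.51447; Ca = 0.51447, O = 0.51447.
TiO2 (M=79.865): mol = 0.51324; Ti = 0.51324, O = 1.02648.
SiO2 (M=60.083): mol = 0.51479; Si = 0.51479, O = 1.02958.
ΣO = 2.57053; factor = 5/ΣO = 1.94512.
Ca apfu = 0.51447 × 1.94512 = 1.001.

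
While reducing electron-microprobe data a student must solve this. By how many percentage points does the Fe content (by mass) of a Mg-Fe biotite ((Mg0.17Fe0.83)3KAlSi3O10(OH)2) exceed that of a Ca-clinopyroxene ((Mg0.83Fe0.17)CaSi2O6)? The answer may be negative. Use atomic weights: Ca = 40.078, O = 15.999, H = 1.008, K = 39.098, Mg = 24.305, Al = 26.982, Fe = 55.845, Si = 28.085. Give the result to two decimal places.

23.77 percentage points

Fe in (Mg0.17Fe0.83)3KAlSi3O10(OH)2: molar mass 495.789 g/mol; 2.49×55.845 = 139.054 g → 28.05 wt%.
Fe in (Mg0.83Fe0.17)CaSi2O6: molar mass 221.909 g/mol; 0.17×55.845 = 9.494 g → 4.28 wt%.
Difference = 28.05 − 4.28 = 23.77 percentage points.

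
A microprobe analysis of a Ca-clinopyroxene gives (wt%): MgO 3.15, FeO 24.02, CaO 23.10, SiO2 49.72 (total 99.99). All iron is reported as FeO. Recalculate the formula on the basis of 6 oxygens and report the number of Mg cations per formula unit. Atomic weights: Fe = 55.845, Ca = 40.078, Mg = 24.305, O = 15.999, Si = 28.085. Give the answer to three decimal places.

3.15 wt% MgO ÷ 40.304 g/mol = 0.07816 mol, giving 0.07816 Mg and 0.07816 O.
24.02 wt% FeO ÷ 71.844 g/mol = 0.33434 mol, giving 0.33434 Fe and 0.33434 O.
23.10 wt% CaO ÷ 56.077 g/mol = 0.41193 mol, giving 0.41193 Ca and 0.41193 O.
49.72 wt% SiO2 ÷ 60.083 g/mol = 0.82752 mol, giving 0.82752 Si and 1.65504 O.
Oxygen sums to 2.47947; scaling by 6/2.47947 = 2.41987 puts the formula on 6 O.
Mg: 0.07816 × 2.41987 = 0.189 atoms per formula unit.

0.189 Mg apfu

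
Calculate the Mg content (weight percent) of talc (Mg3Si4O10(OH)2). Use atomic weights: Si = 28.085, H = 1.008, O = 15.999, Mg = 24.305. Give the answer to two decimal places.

M(Mg3Si4O10(OH)2) = 379.259 g/mol.
Mg contributes 3 × 24.305 = 72.915 g per mole.
72.915/379.259 = 0.1923 → 19.23%.

19.23 weight percent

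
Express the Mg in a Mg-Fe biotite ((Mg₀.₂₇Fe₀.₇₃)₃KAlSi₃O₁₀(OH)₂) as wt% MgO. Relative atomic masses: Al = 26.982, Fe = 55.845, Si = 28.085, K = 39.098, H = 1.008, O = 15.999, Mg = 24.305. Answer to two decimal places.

6.71 wt%

Molar mass of (Mg₀.₂₇Fe₀.₇₃)₃KAlSi₃O₁₀(OH)₂ = 0.81*24.305 + 2.19*55.845 + 1*39.098 + 1*26.982 + 3*28.085 + 12*15.999 + 2*1.008 = 486.327 g/mol.
Each formula unit contains 0.81 Mg, equivalent to 0.81/1 = 0.8100 mol MgO.
M(MgO) = 1×24.305 + 1×15.999 = 40.304 g/mol.
Mass of MgO per formula unit = 0.8100 × 40.304 = 32.646 g.
MgO wt% = 32.646 / 486.327 × 100 = 6.71%.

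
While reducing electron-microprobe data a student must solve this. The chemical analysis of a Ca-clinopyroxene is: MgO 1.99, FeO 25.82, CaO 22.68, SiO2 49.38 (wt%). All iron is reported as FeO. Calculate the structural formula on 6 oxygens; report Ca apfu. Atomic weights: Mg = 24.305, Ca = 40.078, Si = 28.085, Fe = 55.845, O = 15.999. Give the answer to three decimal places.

0.988 Ca apfu

MgO (M=40.304): mol = 0.04937; Mg = 0.04937, O = 0.04937.
FeO (M=71.844): mol = 0.35939; Fe = 0.35939, O = 0.35939.
CaO (M=56.077): mol = 0.40444; Ca = 0.40444, O = 0.40444.
SiO2 (M=60.083): mol = 0.82186; Si = 0.82186, O = 1.64372.
ΣO = 2.45692; factor = 6/ΣO = 2.44208.
Ca apfu = 0.40444 × 2.44208 = 0.988.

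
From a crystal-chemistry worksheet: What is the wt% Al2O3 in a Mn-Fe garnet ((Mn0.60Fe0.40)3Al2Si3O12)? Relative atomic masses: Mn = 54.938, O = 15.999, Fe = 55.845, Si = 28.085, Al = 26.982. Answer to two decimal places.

20.55 wt%

Formula mass = 496.109 g/mol.
2 Al → 1.0000 mol Al2O3 per formula unit; M(Al2O3) = 101.961, so Al2O3 mass = 101.961 g.
101.961/496.109 × 100 = 20.55 wt%.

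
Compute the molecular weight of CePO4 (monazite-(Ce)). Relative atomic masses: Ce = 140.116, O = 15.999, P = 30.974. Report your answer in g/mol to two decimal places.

The formula mass is the sum 1·140.116 + 1·30.974 + 4·15.999.

235.09 g/mol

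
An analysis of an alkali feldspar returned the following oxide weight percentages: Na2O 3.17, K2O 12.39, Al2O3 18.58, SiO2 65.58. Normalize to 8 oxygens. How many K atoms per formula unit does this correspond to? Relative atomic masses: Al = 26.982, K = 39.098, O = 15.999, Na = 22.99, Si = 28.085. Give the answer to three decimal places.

0.723 K apfu

3.17 wt% Na2O ÷ 61.979 g/mol = 0.05115 mol, giving 0.10230 Na and 0.05115 O.
12.39 wt% K2O ÷ 94.195 g/mol = 0.13154 mol, giving 0.26308 K and 0.13154 O.
18.58 wt% Al2O3 ÷ 101.961 g/mol = 0.18223 mol, giving 0.36446 Al and 0.54669 O.
65.58 wt% SiO2 ÷ 60.083 g/mol = 1.09149 mol, giving 1.09149 Si and 2.18298 O.
Oxygen sums to 2.91236; scaling by 8/2.91236 = 2.74691 puts the formula on 8 O.
K: 0.26308 × 2.74691 = 0.723 atoms per formula unit.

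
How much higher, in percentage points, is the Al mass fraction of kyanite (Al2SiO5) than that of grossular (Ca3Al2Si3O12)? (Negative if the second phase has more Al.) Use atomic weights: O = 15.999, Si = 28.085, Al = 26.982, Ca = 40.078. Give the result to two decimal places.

Al in Al2SiO5: molar mass 162.044 g/mol; 2×26.982 = 53.964 g → 33.30 wt%.
Al in Ca3Al2Si3O12: molar mass 450.441 g/mol; 2×26.982 = 53.964 g → 11.98 wt%.
Difference = 33.30 − 11.98 = 21.32 percentage points.

21.32 percentage points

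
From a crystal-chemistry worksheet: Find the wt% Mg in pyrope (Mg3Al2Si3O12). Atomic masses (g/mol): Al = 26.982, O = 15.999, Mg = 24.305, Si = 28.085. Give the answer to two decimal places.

18.09 wt%

Formula mass = 3×24.305 + 2×26.982 + 3×28.085 + 12×15.999 = 403.122 g/mol, of which 72.915 g is Mg.
So Mg makes up 72.915/403.122 = 0.1809 of the mass, i.e. 18.09%.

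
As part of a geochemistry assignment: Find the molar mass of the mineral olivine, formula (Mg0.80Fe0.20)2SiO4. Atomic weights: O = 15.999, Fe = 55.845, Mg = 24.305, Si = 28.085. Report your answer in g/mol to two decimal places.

The formula mass is the sum 1.60·24.305 + 0.40·55.845 + 1·28.085 + 4·15.999.

153.31 g/mol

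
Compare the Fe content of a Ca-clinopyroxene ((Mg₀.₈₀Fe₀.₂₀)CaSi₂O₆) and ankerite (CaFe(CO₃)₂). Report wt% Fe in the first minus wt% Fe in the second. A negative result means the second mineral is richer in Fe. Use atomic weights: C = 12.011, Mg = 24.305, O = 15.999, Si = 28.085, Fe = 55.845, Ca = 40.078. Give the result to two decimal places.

-20.85 percentage points

First mineral: 11.169 g Fe in 222.855 g formula = 5.01 wt% Fe.
Second mineral: 55.845 g Fe in 215.939 g formula = 25.86 wt% Fe.
5.01% − 25.86% gives a difference of -20.85 percentage points.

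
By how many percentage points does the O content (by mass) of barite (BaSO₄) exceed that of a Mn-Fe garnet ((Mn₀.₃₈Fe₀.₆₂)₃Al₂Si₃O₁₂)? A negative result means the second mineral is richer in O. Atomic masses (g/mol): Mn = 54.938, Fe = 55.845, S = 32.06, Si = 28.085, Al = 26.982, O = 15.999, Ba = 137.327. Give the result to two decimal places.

O in BaSO₄: molar mass 233.383 g/mol; 4×15.999 = 63.996 g → 27.42 wt%.
O in (Mn₀.₃₈Fe₀.₆₂)₃Al₂Si₃O₁₂: molar mass 496.708 g/mol; 12×15.999 = 191.988 g → 38.65 wt%.
Difference = 27.42 − 38.65 = -11.23 percentage points.

-11.23 percentage points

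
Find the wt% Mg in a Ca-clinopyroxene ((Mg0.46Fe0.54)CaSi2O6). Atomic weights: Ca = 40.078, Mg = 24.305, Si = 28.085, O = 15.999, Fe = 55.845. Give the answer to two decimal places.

4.79 weight percent

Formula mass = 0.46·24.305 + 0.54·55.845 + 1·40.078 + 2·28.085 + 6·15.999 = 233.579 g/mol, of which 11.180 g is Mg.
So Mg makes up 11.180/233.579 = 0.0479 of the mass, i.e. 4.79%.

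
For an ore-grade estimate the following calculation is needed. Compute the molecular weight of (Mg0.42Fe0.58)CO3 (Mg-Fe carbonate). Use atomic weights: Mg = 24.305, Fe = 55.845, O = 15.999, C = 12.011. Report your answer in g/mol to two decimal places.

102.61 g/mol

The formula mass is the sum 0.42(24.305) + 0.58(55.845) + 1(12.011) + 3(15.999).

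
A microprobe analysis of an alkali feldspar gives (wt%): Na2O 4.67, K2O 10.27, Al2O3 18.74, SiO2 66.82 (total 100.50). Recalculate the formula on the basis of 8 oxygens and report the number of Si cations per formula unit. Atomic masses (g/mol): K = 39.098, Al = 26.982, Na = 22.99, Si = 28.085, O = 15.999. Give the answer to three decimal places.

Na2O: 4.67/61.979 = 0.07535 mol → 0.15070 mol Na, 0.07535 mol O.
K2O: 10.27/94.195 = 0.10903 mol → 0.21806 mol K, 0.10903 mol O.
Al2O3: 18.74/101.961 = 0.18380 mol → 0.36760 mol Al, 0.55140 mol O.
SiO2: 66.82/60.083 = 1.11213 mol → 1.11213 mol Si, 2.22426 mol O.
Total oxygen = 2.96004 mol. Normalization factor = 8/2.96004 = 2.70267.
Si per 8 O = 1.11213 × 2.70267 = 3.006.

3.006 Si apfu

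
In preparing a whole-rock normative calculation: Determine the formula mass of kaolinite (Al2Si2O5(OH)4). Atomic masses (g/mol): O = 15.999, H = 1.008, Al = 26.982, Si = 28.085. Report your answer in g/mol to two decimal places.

258.16 g/mol

M = 2*26.982 + 2*28.085 + 9*15.999 + 4*1.008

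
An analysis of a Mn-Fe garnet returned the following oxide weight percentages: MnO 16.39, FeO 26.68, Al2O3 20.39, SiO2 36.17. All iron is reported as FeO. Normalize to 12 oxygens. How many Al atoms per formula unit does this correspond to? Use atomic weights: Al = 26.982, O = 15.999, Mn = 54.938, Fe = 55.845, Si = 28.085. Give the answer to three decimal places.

MnO (M=70.937): mol = 0.23105; Mn = 0.23105, O = 0.23105.
FeO (M=71.844): mol = 0.37136; Fe = 0.37136, O = 0.37136.
Al2O3 (M=101.961): mol = 0.19998; Al = 0.39996, O = 0.59994.
SiO2 (M=60.083): mol = 0.60200; Si = 0.60200, O = 1.20400.
ΣO = 2.40635; factor = 12/ΣO = 4.98681.
Al apfu = 0.39996 × 4.98681 = 1.995.

1.995 Al apfu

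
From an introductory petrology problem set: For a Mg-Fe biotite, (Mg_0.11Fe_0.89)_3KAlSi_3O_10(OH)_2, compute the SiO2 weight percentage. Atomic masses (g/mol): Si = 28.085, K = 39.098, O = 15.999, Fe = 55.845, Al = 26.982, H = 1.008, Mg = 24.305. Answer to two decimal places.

35.94 wt%

Molar mass of (Mg_0.11Fe_0.89)_3KAlSi_3O_10(OH)_2 = 0.33·24.305 + 2.67·55.845 + 1·39.098 + 1·26.982 + 3·28.085 + 12·15.999 + 2·1.008 = 501.466 g/mol.
Each formula unit contains 3 Si, equivalent to 3/1 = 3.0000 mol SiO2.
M(SiO2) = 1×28.085 + 2×15.999 = 60.083 g/mol.
Mass of SiO2 per formula unit = 3.0000 × 60.083 = 180.249 g.
SiO2 wt% = 180.249 / 501.466 × 100 = 35.94%.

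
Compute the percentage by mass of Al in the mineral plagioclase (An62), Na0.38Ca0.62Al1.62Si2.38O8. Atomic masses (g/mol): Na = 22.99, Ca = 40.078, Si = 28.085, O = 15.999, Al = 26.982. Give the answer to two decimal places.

M(Na0.38Ca0.62Al1.62Si2.38O8) = 272.130 g/mol.
Al contributes 1.62 × 26.982 = 43.711 g per mole.
43.711/272.130 = 0.1606 → 16.06%.

16.06 wt%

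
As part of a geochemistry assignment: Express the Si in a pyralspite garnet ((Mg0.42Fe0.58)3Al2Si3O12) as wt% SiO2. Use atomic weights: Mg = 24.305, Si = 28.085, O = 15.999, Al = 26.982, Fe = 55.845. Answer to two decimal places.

Molar mass of (Mg0.42Fe0.58)3Al2Si3O12 = 1.26×24.305 + 1.74×55.845 + 2×26.982 + 3×28.085 + 12×15.999 = 458.002 g/mol.
Each formula unit contains 3 Si, equivalent to 3/1 = 3.0000 mol SiO2.
M(SiO2) = 1×28.085 + 2×15.999 = 60.083 g/mol.
Mass of SiO2 per formula unit = 3.0000 × 60.083 = 180.249 g.
SiO2 wt% = 180.249 / 458.002 × 100 = 39.36%.

39.36 wt%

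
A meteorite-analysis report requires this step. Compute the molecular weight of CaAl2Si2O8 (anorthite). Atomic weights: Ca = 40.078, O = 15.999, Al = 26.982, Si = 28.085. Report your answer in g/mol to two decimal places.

278.20 g/mol

M = 1·40.078 + 2·26.982 + 2·28.085 + 8·15.999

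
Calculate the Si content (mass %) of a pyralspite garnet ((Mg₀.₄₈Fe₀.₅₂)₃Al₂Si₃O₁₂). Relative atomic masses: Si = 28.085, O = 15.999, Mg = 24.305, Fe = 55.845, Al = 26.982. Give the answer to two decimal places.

Formula mass = 1.44×24.305 + 1.56×55.845 + 2×26.982 + 3×28.085 + 12×15.999 = 452.324 g/mol, of which 84.255 g is Si.
So Si makes up 84.255/452.324 = 0.1863 of the mass, i.e. 18.63%.

18.63 mass %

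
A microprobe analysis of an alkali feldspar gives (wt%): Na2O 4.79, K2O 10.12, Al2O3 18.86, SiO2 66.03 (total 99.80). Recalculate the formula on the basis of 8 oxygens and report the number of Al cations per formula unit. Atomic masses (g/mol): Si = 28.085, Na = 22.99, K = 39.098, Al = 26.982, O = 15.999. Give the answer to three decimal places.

1.007 Al apfu

4.79 wt% Na2O ÷ 61.979 g/mol = 0.07728 mol, giving 0.15456 Na and 0.07728 O.
10.12 wt% K2O ÷ 94.195 g/mol = 0.10744 mol, giving 0.21488 K and 0.10744 O.
18.86 wt% Al2O3 ÷ 101.961 g/mol = 0.18497 mol, giving 0.36994 Al and 0.55491 O.
66.03 wt% SiO2 ÷ 60.083 g/mol = 1.09898 mol, giving 1.09898 Si and 2.19796 O.
Oxygen sums to 2.93759; scaling by 8/2.93759 = 2.72332 puts the formula on 8 O.
Al: 0.36994 × 2.72332 = 1.007 atoms per formula unit.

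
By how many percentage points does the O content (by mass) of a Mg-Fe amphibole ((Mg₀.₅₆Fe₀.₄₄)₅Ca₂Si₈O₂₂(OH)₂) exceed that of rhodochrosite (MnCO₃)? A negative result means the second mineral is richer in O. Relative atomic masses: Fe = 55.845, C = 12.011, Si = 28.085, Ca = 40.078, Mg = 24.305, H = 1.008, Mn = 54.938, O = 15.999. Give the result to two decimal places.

O in (Mg₀.₅₆Fe₀.₄₄)₅Ca₂Si₈O₂₂(OH)₂: molar mass 881.741 g/mol; 24×15.999 = 383.976 g → 43.55 wt%.
O in MnCO₃: molar mass 114.946 g/mol; 3×15.999 = 47.997 g → 41.76 wt%.
Difference = 43.55 − 41.76 = 1.79 percentage points.

1.79 percentage points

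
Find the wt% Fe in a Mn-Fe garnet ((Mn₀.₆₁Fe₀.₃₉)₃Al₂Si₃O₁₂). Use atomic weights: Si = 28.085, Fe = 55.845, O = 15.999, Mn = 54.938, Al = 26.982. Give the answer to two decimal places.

Molar mass of (Mn₀.₆₁Fe₀.₃₉)₃Al₂Si₃O₁₂: 1.83×54.938 + 1.17×55.845 + 2×26.982 + 3×28.085 + 12×15.999 = 496.082 g/mol.
Mass of Fe per formula unit: 1.17 × 55.845 = 65.339 g.
Weight fraction Fe = 65.339 / 496.082 = 0.1317.

13.17 weight percent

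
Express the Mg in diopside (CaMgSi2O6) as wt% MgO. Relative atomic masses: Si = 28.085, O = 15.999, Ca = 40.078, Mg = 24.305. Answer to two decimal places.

18.61 wt%

Molar mass of CaMgSi2O6 = 1*40.078 + 1*24.305 + 2*28.085 + 6*15.999 = 216.547 g/mol.
Each formula unit contains 1 Mg, equivalent to 1/1 = 1.0000 mol MgO.
M(MgO) = 1×24.305 + 1×15.999 = 40.304 g/mol.
Mass of MgO per formula unit = 1.0000 × 40.304 = 40.304 g.
MgO wt% = 40.304 / 216.547 × 100 = 18.61%.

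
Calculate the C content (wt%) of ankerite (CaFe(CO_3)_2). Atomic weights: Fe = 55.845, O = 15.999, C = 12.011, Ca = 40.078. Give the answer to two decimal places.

Formula mass = 1*40.078 + 1*55.845 + 2*12.011 + 6*15.999 = 215.939 g/mol, of which 24.022 g is C.
So C makes up 24.022/215.939 = 0.1112 of the mass, i.e. 11.12%.

11.12 wt%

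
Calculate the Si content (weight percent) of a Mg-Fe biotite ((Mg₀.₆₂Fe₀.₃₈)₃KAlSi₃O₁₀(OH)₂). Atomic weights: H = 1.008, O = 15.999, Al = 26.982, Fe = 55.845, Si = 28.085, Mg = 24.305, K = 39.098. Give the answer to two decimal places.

Formula mass = 1.86×24.305 + 1.14×55.845 + 1×39.098 + 1×26.982 + 3×28.085 + 12×15.999 + 2×1.008 = 453.210 g/mol, of which 84.255 g is Si.
So Si makes up 84.255/453.210 = 0.1859 of the mass, i.e. 18.59%.

18.59 weight percent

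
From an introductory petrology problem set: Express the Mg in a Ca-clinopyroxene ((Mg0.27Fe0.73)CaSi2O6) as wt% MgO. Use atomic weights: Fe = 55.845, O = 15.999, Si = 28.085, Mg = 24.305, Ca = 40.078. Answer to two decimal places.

M((Mg0.27Fe0.73)CaSi2O6) = 239.571 g/mol; M(MgO) = 40.304 g/mol.
Moles MgO per formula unit = 0.27 Mg ÷ 1 = 0.2700.
MgO fraction = (0.2700 × 40.304) / 239.571 = 10.882/239.571 = 0.0454.

4.54 wt%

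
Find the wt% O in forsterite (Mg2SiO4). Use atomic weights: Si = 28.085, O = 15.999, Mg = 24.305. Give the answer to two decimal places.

Formula mass = 2×24.305 + 1×28.085 + 4×15.999 = 140.691 g/mol, of which 63.996 g is O.
So O makes up 63.996/140.691 = 0.4549 of the mass, i.e. 45.49%.

45.49 weight percent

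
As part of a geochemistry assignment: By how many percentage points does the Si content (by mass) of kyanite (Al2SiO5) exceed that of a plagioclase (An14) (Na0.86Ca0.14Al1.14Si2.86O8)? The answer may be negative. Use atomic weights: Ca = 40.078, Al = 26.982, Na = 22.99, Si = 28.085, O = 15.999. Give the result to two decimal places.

-13.04 percentage points

First mineral: 28.085 g Si in 162.044 g formula = 17.33 wt% Si.
Second mineral: 80.323 g Si in 264.457 g formula = 30.37 wt% Si.
17.33% − 30.37% gives a difference of -13.04 percentage points.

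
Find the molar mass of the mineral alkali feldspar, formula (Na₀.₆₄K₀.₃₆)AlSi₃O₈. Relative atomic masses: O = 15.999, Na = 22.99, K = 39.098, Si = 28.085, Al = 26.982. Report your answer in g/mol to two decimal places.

268.02 g/mol

M = 0.64(22.99) + 0.36(39.098) + 1(26.982) + 3(28.085) + 8(15.999)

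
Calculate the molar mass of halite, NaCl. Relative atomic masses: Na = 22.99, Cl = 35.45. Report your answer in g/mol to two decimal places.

58.44 g/mol

The formula mass is the sum 1(22.99) + 1(35.45).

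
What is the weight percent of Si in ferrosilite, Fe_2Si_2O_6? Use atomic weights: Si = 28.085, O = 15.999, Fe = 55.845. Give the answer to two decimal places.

21.29 mass %

Molar mass of Fe_2Si_2O_6: 2*55.845 + 2*28.085 + 6*15.999 = 263.854 g/mol.
Mass of Si per formula unit: 2 × 28.085 = 56.170 g.
Weight fraction Si = 56.170 / 263.854 = 0.2129.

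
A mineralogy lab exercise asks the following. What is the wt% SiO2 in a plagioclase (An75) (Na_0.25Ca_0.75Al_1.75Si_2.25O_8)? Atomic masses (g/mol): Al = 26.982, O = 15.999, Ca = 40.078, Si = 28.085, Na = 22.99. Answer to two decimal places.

Molar mass of Na_0.25Ca_0.75Al_1.75Si_2.25O_8 = 0.25·22.99 + 0.75·40.078 + 1.75·26.982 + 2.25·28.085 + 8·15.999 = 274.208 g/mol.
Each formula unit contains 2.25 Si, equivalent to 2.25/1 = 2.2500 mol SiO2.
M(SiO2) = 1×28.085 + 2×15.999 = 60.083 g/mol.
Mass of SiO2 per formula unit = 2.2500 × 60.083 = 135.187 g.
SiO2 wt% = 135.187 / 274.208 × 100 = 49.30%.

49.30 wt%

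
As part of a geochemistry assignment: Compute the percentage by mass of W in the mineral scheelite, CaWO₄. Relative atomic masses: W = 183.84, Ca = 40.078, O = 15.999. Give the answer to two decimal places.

63.85 wt%

Formula mass = 1×40.078 + 1×183.84 + 4×15.999 = 287.914 g/mol, of which 183.840 g is W.
So W makes up 183.840/287.914 = 0.6385 of the mass, i.e. 63.85%.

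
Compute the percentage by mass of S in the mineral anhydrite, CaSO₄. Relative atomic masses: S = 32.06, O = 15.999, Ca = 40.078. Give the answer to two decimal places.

M(CaSO₄) = 136.134 g/mol.
S contributes 1 × 32.06 = 32.060 g per mole.
32.060/136.134 = 0.2355 → 23.55%.

23.55 weight percent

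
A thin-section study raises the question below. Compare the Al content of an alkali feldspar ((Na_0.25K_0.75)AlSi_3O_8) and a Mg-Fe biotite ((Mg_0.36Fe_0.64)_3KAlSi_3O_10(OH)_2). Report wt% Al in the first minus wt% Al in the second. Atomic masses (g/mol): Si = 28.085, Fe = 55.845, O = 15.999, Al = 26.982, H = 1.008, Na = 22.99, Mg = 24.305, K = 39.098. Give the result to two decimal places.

First mineral: 26.982 g Al in 274.300 g formula = 9.84 wt% Al.
Second mineral: 26.982 g Al in 477.811 g formula = 5.65 wt% Al.
9.84% − 5.65% gives a difference of 4.19 percentage points.

4.19 percentage points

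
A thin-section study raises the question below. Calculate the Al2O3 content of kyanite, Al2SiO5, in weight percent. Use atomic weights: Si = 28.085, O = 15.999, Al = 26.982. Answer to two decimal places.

62.92 wt%

Formula mass = 162.044 g/mol.
2 Al → 1.0000 mol Al2O3 per formula unit; M(Al2O3) = 101.961, so Al2O3 mass = 101.961 g.
101.961/162.044 × 100 = 62.92 wt%.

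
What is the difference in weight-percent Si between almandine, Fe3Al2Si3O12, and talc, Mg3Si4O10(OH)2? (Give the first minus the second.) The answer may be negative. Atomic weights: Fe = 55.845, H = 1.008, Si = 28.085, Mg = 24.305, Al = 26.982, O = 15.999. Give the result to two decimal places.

-12.69 percentage points

Si in Fe3Al2Si3O12: molar mass 497.742 g/mol; 3×28.085 = 84.255 g → 16.93 wt%.
Si in Mg3Si4O10(OH)2: molar mass 379.259 g/mol; 4×28.085 = 112.340 g → 29.62 wt%.
Difference = 16.93 − 29.62 = -12.69 percentage points.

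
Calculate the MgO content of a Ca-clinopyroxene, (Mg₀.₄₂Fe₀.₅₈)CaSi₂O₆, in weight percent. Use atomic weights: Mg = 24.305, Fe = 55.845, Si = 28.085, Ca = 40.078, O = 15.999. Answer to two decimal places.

7.21 wt%

M((Mg₀.₄₂Fe₀.₅₈)CaSi₂O₆) = 234.840 g/mol; M(MgO) = 40.304 g/mol.
Moles MgO per formula unit = 0.42 Mg ÷ 1 = 0.4200.
MgO fraction = (0.4200 × 40.304) / 234.840 = 16.928/234.840 = 0.0721.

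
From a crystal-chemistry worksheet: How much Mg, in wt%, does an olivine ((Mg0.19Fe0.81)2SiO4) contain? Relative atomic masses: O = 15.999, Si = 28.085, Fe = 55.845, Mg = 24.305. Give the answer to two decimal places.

M((Mg0.19Fe0.81)2SiO4) = 191.786 g/mol.
Mg contributes 0.38 × 24.305 = 9.236 g per mole.
9.236/191.786 = 0.0482 → 4.82%.

4.82 wt%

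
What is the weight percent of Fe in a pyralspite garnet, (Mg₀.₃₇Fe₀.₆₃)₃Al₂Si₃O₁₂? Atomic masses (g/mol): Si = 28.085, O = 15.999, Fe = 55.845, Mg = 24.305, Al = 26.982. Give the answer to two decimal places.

22.81 wt%

M((Mg₀.₃₇Fe₀.₆₃)₃Al₂Si₃O₁₂) = 462.733 g/mol.
Fe contributes 1.89 × 55.845 = 105.547 g per mole.
105.547/462.733 = 0.2281 → 22.81%.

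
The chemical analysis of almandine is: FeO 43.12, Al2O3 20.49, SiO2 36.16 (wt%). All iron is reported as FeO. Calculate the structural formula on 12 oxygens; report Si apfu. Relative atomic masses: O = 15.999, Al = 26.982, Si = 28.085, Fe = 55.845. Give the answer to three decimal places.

FeO: 43.12/71.844 = 0.60019 mol → 0.60019 mol Fe, 0.60019 mol O.
Al2O3: 20.49/101.961 = 0.20096 mol → 0.40192 mol Al, 0.60288 mol O.
SiO2: 36.16/60.083 = 0.60183 mol → 0.60183 mol Si, 1.20366 mol O.
Total oxygen = 2.40673 mol. Normalization factor = 12/2.40673 = 4.98602.
Si per 12 O = 0.60183 × 4.98602 = 3.001.

3.001 Si apfu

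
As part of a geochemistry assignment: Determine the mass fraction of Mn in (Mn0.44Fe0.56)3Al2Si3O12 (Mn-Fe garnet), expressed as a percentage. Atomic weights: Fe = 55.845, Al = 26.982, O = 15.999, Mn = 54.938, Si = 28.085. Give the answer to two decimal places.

14.60 weight percent

M((Mn0.44Fe0.56)3Al2Si3O12) = 496.545 g/mol.
Mn contributes 1.32 × 54.938 = 72.518 g per mole.
72.518/496.545 = 0.1460 → 14.60%.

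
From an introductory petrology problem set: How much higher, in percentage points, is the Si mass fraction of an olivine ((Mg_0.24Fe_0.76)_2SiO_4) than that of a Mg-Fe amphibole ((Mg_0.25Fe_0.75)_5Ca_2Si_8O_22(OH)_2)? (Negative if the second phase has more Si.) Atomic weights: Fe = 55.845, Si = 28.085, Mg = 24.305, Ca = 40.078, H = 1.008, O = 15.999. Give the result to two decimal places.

-9.25 percentage points

First mineral: 28.085 g Si in 188.632 g formula = 14.89 wt% Si.
Second mineral: 224.680 g Si in 930.628 g formula = 24.14 wt% Si.
14.89% − 24.14% gives a difference of -9.25 percentage points.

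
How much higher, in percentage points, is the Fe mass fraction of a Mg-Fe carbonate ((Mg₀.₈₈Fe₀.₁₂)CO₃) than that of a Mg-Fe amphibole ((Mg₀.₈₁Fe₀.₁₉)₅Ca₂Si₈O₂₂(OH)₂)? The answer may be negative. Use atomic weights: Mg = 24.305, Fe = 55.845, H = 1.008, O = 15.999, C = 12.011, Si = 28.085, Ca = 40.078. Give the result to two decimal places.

First mineral: 6.701 g Fe in 88.098 g formula = 7.61 wt% Fe.
Second mineral: 53.053 g Fe in 842.316 g formula = 6.30 wt% Fe.
7.61% − 6.30% gives a difference of 1.31 percentage points.

1.31 percentage points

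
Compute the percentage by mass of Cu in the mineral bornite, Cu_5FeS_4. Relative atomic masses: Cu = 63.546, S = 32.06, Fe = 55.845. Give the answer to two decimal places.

Formula mass = 5*63.546 + 1*55.845 + 4*32.06 = 501.815 g/mol, of which 317.730 g is Cu.
So Cu makes up 317.730/501.815 = 0.6332 of the mass, i.e. 63.32%.

63.32 mass %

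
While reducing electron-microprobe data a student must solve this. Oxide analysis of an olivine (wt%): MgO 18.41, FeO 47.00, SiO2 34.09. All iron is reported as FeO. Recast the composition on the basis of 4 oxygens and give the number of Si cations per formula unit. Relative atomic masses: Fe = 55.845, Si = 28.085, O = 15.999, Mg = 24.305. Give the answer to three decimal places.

MgO: 18.41/40.304 = 0.45678 mol → 0.45678 mol Mg, 0.45678 mol O.
FeO: 47.00/71.844 = 0.65420 mol → 0.65420 mol Fe, 0.65420 mol O.
SiO2: 34.09/60.083 = 0.56738 mol → 0.56738 mol Si, 1.13476 mol O.
Total oxygen = 2.24574 mol. Normalization factor = 4/2.24574 = 1.78115.
Si per 4 O = 0.56738 × 1.78115 = 1.011.

1.011 Si apfu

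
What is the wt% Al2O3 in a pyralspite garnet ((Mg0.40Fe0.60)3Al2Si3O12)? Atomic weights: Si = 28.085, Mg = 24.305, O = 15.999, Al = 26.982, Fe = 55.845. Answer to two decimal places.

M((Mg0.40Fe0.60)3Al2Si3O12) = 459.894 g/mol; M(Al2O3) = 101.961 g/mol.
Moles Al2O3 per formula unit = 2 Al ÷ 2 = 1.0000.
Al2O3 fraction = (1.0000 × 101.961) / 459.894 = 101.961/459.894 = 0.2217.

22.17 wt%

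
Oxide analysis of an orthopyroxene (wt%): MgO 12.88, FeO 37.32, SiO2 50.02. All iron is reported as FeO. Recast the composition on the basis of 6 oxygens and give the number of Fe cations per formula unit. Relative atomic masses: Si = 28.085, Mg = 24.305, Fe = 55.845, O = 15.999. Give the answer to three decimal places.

1.245 Fe apfu

MgO: 12.88/40.304 = 0.31957 mol → 0.31957 mol Mg, 0.31957 mol O.
FeO: 37.32/71.844 = 0.51946 mol → 0.51946 mol Fe, 0.51946 mol O.
SiO2: 50.02/60.083 = 0.83252 mol → 0.83252 mol Si, 1.66504 mol O.
Total oxygen = 2.50407 mol. Normalization factor = 6/2.50407 = 2.39610.
Fe per 6 O = 0.51946 × 2.39610 = 1.245.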